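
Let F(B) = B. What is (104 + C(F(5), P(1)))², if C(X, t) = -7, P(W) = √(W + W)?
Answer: 9409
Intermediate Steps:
P(W) = √2*√W (P(W) = √(2*W) = √2*√W)
(104 + C(F(5), P(1)))² = (104 - 7)² = 97² = 9409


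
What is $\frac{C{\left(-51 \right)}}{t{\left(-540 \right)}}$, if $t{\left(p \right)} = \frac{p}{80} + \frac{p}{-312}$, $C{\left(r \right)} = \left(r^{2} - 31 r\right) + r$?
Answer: $- \frac{23868}{29} \approx -823.03$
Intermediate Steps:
$C{\left(r \right)} = r^{2} - 30 r$
$t{\left(p \right)} = \frac{29 p}{3120}$ ($t{\left(p \right)} = p \frac{1}{80} + p \left(- \frac{1}{312}\right) = \frac{p}{80} - \frac{p}{312} = \frac{29 p}{3120}$)
$\frac{C{\left(-51 \right)}}{t{\left(-540 \right)}} = \frac{\left(-51\right) \left(-30 - 51\right)}{\frac{29}{3120} \left(-540\right)} = \frac{\left(-51\right) \left(-81\right)}{- \frac{261}{52}} = 4131 \left(- \frac{52}{261}\right) = - \frac{23868}{29}$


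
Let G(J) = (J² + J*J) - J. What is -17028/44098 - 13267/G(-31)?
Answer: -309151925/43061697 ≈ -7.1793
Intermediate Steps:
G(J) = -J + 2*J² (G(J) = (J² + J²) - J = 2*J² - J = -J + 2*J²)
-17028/44098 - 13267/G(-31) = -17028/44098 - 13267*(-1/(31*(-1 + 2*(-31)))) = -17028*1/44098 - 13267*(-1/(31*(-1 - 62))) = -8514/22049 - 13267/((-31*(-63))) = -8514/22049 - 13267/1953 = -309151925/43061697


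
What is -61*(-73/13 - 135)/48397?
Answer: 111508/629161 ≈ 0.17723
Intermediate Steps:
-61*(-73/13 - 135)/48397 = -61*(-73*1/13 - 135)*(1/48397) = -61*(-73/13 - 135)*(1/48397) = -61*(-1828/13)*(1/48397) = (111508/13)*(1/48397) = 111508/629161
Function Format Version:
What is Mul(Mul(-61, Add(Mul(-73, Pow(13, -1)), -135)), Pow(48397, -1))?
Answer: Rational(111508, 629161) ≈ 0.17723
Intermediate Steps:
Mul(Mul(-61, Add(Mul(-73, Pow(13, -1)), -135)), Pow(48397, -1)) = Mul(Mul(-61, Add(Mul(-73, Rational(1, 13)), -135)), Rational(1, 48397)) = Mul(Mul(-61, Add(Rational(-73, 13), -135)), Rational(1, 48397)) = Mul(Mul(-61, Rational(-1828, 13)), Rational(1, 48397)) = Mul(Rational(111508, 13), Rational(1, 48397)) = Rational(111508, 629161)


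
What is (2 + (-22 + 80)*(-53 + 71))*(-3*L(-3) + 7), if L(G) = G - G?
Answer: 7322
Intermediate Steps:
L(G) = 0
(2 + (-22 + 80)*(-53 + 71))*(-3*L(-3) + 7) = (2 + (-22 + 80)*(-53 + 71))*(-3*0 + 7) = (2 + 58*18)*(0 + 7) = (2 + 1044)*7 = 1046*7 = 7322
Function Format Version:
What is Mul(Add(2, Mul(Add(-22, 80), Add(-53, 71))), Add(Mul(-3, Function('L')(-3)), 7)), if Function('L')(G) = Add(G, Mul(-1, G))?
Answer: 7322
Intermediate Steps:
Function('L')(G) = 0
Mul(Add(2, Mul(Add(-22, 80), Add(-53, 71))), Add(Mul(-3, Function('L')(-3)), 7)) = Mul(Add(2, Mul(Add(-22, 80), Add(-53, 71))), Add(Mul(-3, 0), 7)) = Mul(Add(2, Mul(58, 18)), Add(0, 7)) = Mul(Add(2, 1044), 7) = Mul(1046, 7) = 7322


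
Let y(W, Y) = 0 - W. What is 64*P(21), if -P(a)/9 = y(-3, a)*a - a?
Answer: -24192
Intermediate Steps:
y(W, Y) = -W
P(a) = -18*a (P(a) = -9*((-1*(-3))*a - a) = -9*(3*a - a) = -18*a)
64*P(21) = 64*(-18*21) = 64*(-378) = -24192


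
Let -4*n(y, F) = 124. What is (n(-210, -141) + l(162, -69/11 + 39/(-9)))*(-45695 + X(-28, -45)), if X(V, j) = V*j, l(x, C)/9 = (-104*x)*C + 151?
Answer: -786722030480/11 ≈ -7.1520e+10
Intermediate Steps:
l(x, C) = 1359 - 936*C*x (l(x, C) = 9*((-104*x)*C + 151) = 9*(-104*C*x + 151) = 9*(151 - 104*C*x) = 1359 - 936*C*x)
n(y, F) = -31 (n(y, F) = -1/4*124 = -31)
(n(-210, -141) + l(162, -69/11 + 39/(-9)))*(-45695 + X(-28, -45)) = (-31 + (1359 - 936*(-69/11 + 39/(-9))*162))*(-45695 - 28*(-45)) = (-31 + (1359 - 936*(-69*1/11 + 39*(-1/9))*162))*(-45695 + 1260) = (-31 + (1359 - 936*(-69/11 - 13/3)*162))*(-44435) = (-31 + (1359 - 936*(-350/33)*162))*(-44435) = (-31 + (1359 + 17690400/11))*(-44435) = (-31 + 17705349/11)*(-44435) = (17705008/11)*(-44435) = -786722030480/11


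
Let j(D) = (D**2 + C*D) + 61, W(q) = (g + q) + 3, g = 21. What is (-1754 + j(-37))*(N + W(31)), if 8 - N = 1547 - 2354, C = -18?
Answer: 297540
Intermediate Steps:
N = 815 (N = 8 - (1547 - 2354) = 8 - 1*(-807) = 8 + 807 = 815)
W(q) = 24 + q (W(q) = (21 + q) + 3 = 24 + q)
j(D) = 61 + D**2 - 18*D (j(D) = (D**2 - 18*D) + 61 = 61 + D**2 - 18*D)
(-1754 + j(-37))*(N + W(31)) = (-1754 + (61 + (-37)**2 - 18*(-37)))*(815 + (24 + 31)) = (-1754 + (61 + 1369 + 666))*(815 + 55) = (-1754 + 2096)*870 = 342*870 = 297540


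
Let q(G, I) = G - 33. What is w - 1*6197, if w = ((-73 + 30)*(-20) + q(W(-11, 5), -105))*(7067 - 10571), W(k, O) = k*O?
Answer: -2711285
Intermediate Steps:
W(k, O) = O*k
q(G, I) = -33 + G
w = -2705088 (w = ((-73 + 30)*(-20) + (-33 + 5*(-11)))*(7067 - 10571) = (-43*(-20) + (-33 - 55))*(-3504) = (860 - 88)*(-3504) = 772*(-3504) = -2705088)
w - 1*6197 = -2705088 - 1*6197 = -2705088 - 6197 = -2711285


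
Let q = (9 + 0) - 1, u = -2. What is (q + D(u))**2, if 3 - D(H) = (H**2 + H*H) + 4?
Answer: 1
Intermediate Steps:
q = 8 (q = 9 - 1 = 8)
D(H) = -1 - 2*H**2 (D(H) = 3 - ((H**2 + H*H) + 4) = 3 - ((H**2 + H**2) + 4) = 3 - (2*H**2 + 4) = 3 - (4 + 2*H**2) = 3 + (-4 - 2*H**2) = -1 - 2*H**2)
(q + D(u))**2 = (8 + (-1 - 2*(-2)**2))**2 = (8 + (-1 - 2*4))**2 = (8 + (-1 - 8))**2 = (8 - 9)**2 = (-1)**2 = 1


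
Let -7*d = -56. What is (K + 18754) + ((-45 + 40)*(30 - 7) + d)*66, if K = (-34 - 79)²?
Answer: 24461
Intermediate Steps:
d = 8 (d = -⅐*(-56) = 8)
K = 12769 (K = (-113)² = 12769)
(K + 18754) + ((-45 + 40)*(30 - 7) + d)*66 = (12769 + 18754) + ((-45 + 40)*(30 - 7) + 8)*66 = 31523 + (-5*23 + 8)*66 = 31523 + (-115 + 8)*66 = 31523 - 107*66 = 31523 - 7062 = 24461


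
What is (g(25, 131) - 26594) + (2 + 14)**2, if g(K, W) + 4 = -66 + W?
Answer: -26277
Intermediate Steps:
g(K, W) = -70 + W (g(K, W) = -4 + (-66 + W) = -70 + W)
(g(25, 131) - 26594) + (2 + 14)**2 = ((-70 + 131) - 26594) + (2 + 14)**2 = (61 - 26594) + 16**2 = -26533 + 256 = -26277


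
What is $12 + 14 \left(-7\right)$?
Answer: $-86$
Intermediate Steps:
$12 + 14 \left(-7\right) = 12 - 98 = -86$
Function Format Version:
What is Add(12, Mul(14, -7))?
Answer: -86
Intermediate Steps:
Add(12, Mul(14, -7)) = Add(12, -98) = -86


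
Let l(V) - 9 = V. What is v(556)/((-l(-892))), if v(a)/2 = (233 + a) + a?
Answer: 2690/883 ≈ 3.0464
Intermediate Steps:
l(V) = 9 + V
v(a) = 466 + 4*a (v(a) = 2*((233 + a) + a) = 2*(233 + 2*a) = 466 + 4*a)
v(556)/((-l(-892))) = (466 + 4*556)/((-(9 - 892))) = (466 + 2224)/((-1*(-883))) = 2690/883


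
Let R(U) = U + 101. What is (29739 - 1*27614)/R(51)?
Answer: 2125/152 ≈ 13.980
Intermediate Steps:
R(U) = 101 + U
(29739 - 1*27614)/R(51) = (29739 - 1*27614)/(101 + 51) = (29739 - 27614)/152 = 2125*(1/152) = 2125/152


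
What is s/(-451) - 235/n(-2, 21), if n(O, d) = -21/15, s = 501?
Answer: 526418/3157 ≈ 166.75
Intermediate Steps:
n(O, d) = -7/5 (n(O, d) = -21*1/15 = -7/5)
s/(-451) - 235/n(-2, 21) = 501/(-451) - 235/(-7/5) = 501*(-1/451) - 235*(-5/7) = -501/451 + 1175/7 = 526418/3157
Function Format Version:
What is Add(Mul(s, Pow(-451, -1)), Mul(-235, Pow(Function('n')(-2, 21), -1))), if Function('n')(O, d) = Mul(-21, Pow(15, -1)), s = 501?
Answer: Rational(526418, 3157) ≈ 166.75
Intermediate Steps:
Function('n')(O, d) = Rational(-7, 5) (Function('n')(O, d) = Mul(-21, Rational(1, 15)) = Rational(-7, 5))
Add(Mul(s, Pow(-451, -1)), Mul(-235, Pow(Function('n')(-2, 21), -1))) = Add(Mul(501, Pow(-451, -1)), Mul(-235, Pow(Rational(-7, 5), -1))) = Add(Mul(501, Rational(-1, 451)), Mul(-235, Rational(-5, 7))) = Add(Rational(-501, 451), Rational(1175, 7)) = Rational(526418, 3157)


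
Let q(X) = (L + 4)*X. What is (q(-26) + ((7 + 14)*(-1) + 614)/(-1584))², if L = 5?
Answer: 137825820001/2509056 ≈ 54931.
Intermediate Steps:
q(X) = 9*X (q(X) = (5 + 4)*X = 9*X)
(q(-26) + ((7 + 14)*(-1) + 614)/(-1584))² = (9*(-26) + ((7 + 14)*(-1) + 614)/(-1584))² = (-234 + (21*(-1) + 614)*(-1/1584))² = (-234 + (-21 + 614)*(-1/1584))² = (-234 + 593*(-1/1584))² = (-234 - 593/1584)² = (-371249/1584)² = 137825820001/2509056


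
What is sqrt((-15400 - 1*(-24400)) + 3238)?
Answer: sqrt(12238) ≈ 110.63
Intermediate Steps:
sqrt((-15400 - 1*(-24400)) + 3238) = sqrt((-15400 + 24400) + 3238) = sqrt(9000 + 3238) = sqrt(12238)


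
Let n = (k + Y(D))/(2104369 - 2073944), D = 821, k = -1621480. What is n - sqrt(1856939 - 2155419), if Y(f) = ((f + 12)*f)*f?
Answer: 559854673/30425 - 4*I*sqrt(18655) ≈ 18401.0 - 546.33*I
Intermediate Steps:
Y(f) = f**2*(12 + f) (Y(f) = ((12 + f)*f)*f = (f*(12 + f))*f = f**2*(12 + f))
n = 559854673/30425 (n = (-1621480 + 821**2*(12 + 821))/(2104369 - 2073944) = (-1621480 + 674041*833)/30425 = (-1621480 + 561476153)*(1/30425) = 559854673*(1/30425) = 559854673/30425 ≈ 18401.)
n - sqrt(1856939 - 2155419) = 559854673/30425 - sqrt(1856939 - 2155419) = 559854673/30425 - sqrt(-298480) = 559854673/30425 - 4*I*sqrt(18655)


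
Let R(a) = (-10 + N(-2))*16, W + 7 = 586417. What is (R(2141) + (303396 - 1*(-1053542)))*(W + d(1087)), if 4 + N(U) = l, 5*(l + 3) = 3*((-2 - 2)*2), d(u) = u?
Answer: 3984960426162/5 ≈ 7.9699e+11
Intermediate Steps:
W = 586410 (W = -7 + 586417 = 586410)
l = -39/5 (l = -3 + (3*((-2 - 2)*2))/5 = -3 + (3*(-4*2))/5 = -3 + (3*(-8))/5 = -3 + (1/5)*(-24) = -3 - 24/5 = -39/5 ≈ -7.8000)
N(U) = -59/5 (N(U) = -4 - 39/5 = -59/5)
R(a) = -1744/5 (R(a) = (-10 - 59/5)*16 = -109/5*16 = -1744/5)
(R(2141) + (303396 - 1*(-1053542)))*(W + d(1087)) = (-1744/5 + (303396 - 1*(-1053542)))*(586410 + 1087) = (-1744/5 + (303396 + 1053542))*587497 = (-1744/5 + 1356938)*587497 = (6782946/5)*587497 = 3984960426162/5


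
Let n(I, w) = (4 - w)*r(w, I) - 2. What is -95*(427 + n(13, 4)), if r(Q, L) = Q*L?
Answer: -40375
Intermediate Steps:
r(Q, L) = L*Q
n(I, w) = -2 + I*w*(4 - w) (n(I, w) = (4 - w)*(I*w) - 2 = I*w*(4 - w) - 2 = -2 + I*w*(4 - w))
-95*(427 + n(13, 4)) = -95*(427 + (-2 - 1*13*4² + 4*13*4)) = -95*(427 + (-2 - 1*13*16 + 208)) = -95*(427 + (-2 - 208 + 208)) = -95*(427 - 2) = -95*425 = -40375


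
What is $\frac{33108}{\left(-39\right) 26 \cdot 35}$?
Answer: $- \frac{5518}{5915} \approx -0.93288$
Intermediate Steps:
$\frac{33108}{\left(-39\right) 26 \cdot 35} = \frac{33108}{\left(-1014\right) 35} = \frac{33108}{-35490} = 33108 \left(- \frac{1}{35490}\right) = - \frac{5518}{5915}$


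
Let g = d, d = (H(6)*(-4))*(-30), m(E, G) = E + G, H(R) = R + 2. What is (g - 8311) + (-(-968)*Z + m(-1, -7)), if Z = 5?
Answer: -2519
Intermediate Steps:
H(R) = 2 + R
d = 960 (d = ((2 + 6)*(-4))*(-30) = (8*(-4))*(-30) = -32*(-30) = 960)
g = 960
(g - 8311) + (-(-968)*Z + m(-1, -7)) = (960 - 8311) + (-(-968)*5 + (-1 - 7)) = -7351 + (-88*(-55) - 8) = -7351 + (4840 - 8) = -7351 + 4832 = -2519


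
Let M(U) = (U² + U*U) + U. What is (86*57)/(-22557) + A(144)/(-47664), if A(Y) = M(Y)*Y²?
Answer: -45059682230/2488789 ≈ -18105.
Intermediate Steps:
M(U) = U + 2*U² (M(U) = (U² + U²) + U = 2*U² + U = U + 2*U²)
A(Y) = Y³*(1 + 2*Y) (A(Y) = (Y*(1 + 2*Y))*Y² = Y³*(1 + 2*Y))
(86*57)/(-22557) + A(144)/(-47664) = (86*57)/(-22557) + (144³*(1 + 2*144))/(-47664) = 4902*(-1/22557) + (2985984*(1 + 288))*(-1/47664) = -1634/7519 + (2985984*289)*(-1/47664) = -1634/7519 + 862949376*(-1/47664) = -1634/7519 - 5992704/331 = -45059682230/2488789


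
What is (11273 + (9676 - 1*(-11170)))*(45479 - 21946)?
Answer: 755856427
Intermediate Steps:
(11273 + (9676 - 1*(-11170)))*(45479 - 21946) = (11273 + (9676 + 11170))*23533 = (11273 + 20846)*23533 = 32119*23533 = 755856427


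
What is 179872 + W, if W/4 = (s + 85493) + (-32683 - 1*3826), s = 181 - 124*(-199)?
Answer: 475236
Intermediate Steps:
s = 24857 (s = 181 + 24676 = 24857)
W = 295364 (W = 4*((24857 + 85493) + (-32683 - 1*3826)) = 4*(110350 + (-32683 - 3826)) = 4*(110350 - 36509) = 4*73841 = 295364)
179872 + W = 179872 + 295364 = 475236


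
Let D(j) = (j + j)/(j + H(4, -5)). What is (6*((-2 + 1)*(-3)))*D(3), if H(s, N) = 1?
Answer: 27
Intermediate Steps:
D(j) = 2*j/(1 + j) (D(j) = (j + j)/(j + 1) = (2*j)/(1 + j) = 2*j/(1 + j))
(6*((-2 + 1)*(-3)))*D(3) = (6*((-2 + 1)*(-3)))*(2*3/(1 + 3)) = (6*(-1*(-3)))*(2*3/4) = (6*3)*(2*3*(1/4)) = 18*(3/2) = 27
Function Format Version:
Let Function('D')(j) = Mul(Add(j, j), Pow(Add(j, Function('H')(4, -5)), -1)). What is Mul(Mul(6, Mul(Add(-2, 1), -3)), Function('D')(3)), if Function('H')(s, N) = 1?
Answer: 27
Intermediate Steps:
Function('D')(j) = Mul(2, j, Pow(Add(1, j), -1)) (Function('D')(j) = Mul(Add(j, j), Pow(Add(j, 1), -1)) = Mul(Mul(2, j), Pow(Add(1, j), -1)) = Mul(2, j, Pow(Add(1, j), -1)))
Mul(Mul(6, Mul(Add(-2, 1), -3)), Function('D')(3)) = Mul(Mul(6, Mul(Add(-2, 1), -3)), Mul(2, 3, Pow(Add(1, 3), -1))) = Mul(Mul(6, Mul(-1, -3)), Mul(2, 3, Pow(4, -1))) = Mul(Mul(6, 3), Mul(2, 3, Rational(1, 4))) = Mul(18, Rational(3, 2)) = 27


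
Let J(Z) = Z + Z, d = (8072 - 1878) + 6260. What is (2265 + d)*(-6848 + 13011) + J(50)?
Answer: 90713297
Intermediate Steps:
d = 12454 (d = 6194 + 6260 = 12454)
J(Z) = 2*Z
(2265 + d)*(-6848 + 13011) + J(50) = (2265 + 12454)*(-6848 + 13011) + 2*50 = 14719*6163 + 100 = 90713197 + 100 = 90713297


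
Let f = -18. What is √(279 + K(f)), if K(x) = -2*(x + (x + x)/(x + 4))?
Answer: 3*√1687/7 ≈ 17.603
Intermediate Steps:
K(x) = -2*x - 4*x/(4 + x) (K(x) = -2*(x + (2*x)/(4 + x)) = -2*(x + 2*x/(4 + x)) = -2*x - 4*x/(4 + x))
√(279 + K(f)) = √(279 - 2*(-18)*(6 - 18)/(4 - 18)) = √(279 - 2*(-18)*(-12)/(-14)) = √(279 - 2*(-18)*(-1/14)*(-12)) = √(279 + 216/7) = √(2169/7) = 3*√1687/7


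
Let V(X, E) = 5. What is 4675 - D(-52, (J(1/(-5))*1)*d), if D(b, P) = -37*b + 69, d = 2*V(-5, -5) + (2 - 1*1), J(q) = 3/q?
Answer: 2682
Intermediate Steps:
d = 11 (d = 2*5 + (2 - 1*1) = 10 + (2 - 1) = 10 + 1 = 11)
D(b, P) = 69 - 37*b
4675 - D(-52, (J(1/(-5))*1)*d) = 4675 - (69 - 37*(-52)) = 4675 - (69 + 1924) = 4675 - 1*1993 = 4675 - 1993 = 2682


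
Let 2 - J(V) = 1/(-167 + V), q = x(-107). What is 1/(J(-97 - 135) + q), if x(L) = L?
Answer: -399/41894 ≈ -0.0095240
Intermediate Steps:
q = -107
J(V) = 2 - 1/(-167 + V)
1/(J(-97 - 135) + q) = 1/((-335 + 2*(-97 - 135))/(-167 + (-97 - 135)) - 107) = 1/((-335 + 2*(-232))/(-167 - 232) - 107) = 1/((-335 - 464)/(-399) - 107) = 1/(-1/399*(-799) - 107) = 1/(799/399 - 107) = 1/(-41894/399) = -399/41894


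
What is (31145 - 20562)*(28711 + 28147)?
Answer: 601728214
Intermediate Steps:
(31145 - 20562)*(28711 + 28147) = 10583*56858 = 601728214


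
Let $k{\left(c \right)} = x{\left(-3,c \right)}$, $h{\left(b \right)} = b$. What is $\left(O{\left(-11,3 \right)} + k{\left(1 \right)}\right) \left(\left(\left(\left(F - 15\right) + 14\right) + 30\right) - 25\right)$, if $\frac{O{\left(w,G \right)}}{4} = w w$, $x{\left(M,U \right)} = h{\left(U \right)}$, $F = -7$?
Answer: $-1455$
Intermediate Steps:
$x{\left(M,U \right)} = U$
$k{\left(c \right)} = c$
$O{\left(w,G \right)} = 4 w^{2}$ ($O{\left(w,G \right)} = 4 w w = 4 w^{2}$)
$\left(O{\left(-11,3 \right)} + k{\left(1 \right)}\right) \left(\left(\left(\left(F - 15\right) + 14\right) + 30\right) - 25\right) = \left(4 \left(-11\right)^{2} + 1\right) \left(\left(\left(\left(-7 - 15\right) + 14\right) + 30\right) - 25\right) = \left(4 \cdot 121 + 1\right) \left(\left(\left(-22 + 14\right) + 30\right) - 25\right) = \left(484 + 1\right) \left(\left(-8 + 30\right) - 25\right) = 485 \left(22 - 25\right) = 485 \left(-3\right) = -1455$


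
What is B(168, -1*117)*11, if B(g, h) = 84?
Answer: 924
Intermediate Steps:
B(168, -1*117)*11 = 84*11 = 924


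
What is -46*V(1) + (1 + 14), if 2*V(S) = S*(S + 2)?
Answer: -54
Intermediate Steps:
V(S) = S*(2 + S)/2 (V(S) = (S*(S + 2))/2 = (S*(2 + S))/2 = S*(2 + S)/2)
-46*V(1) + (1 + 14) = -23*(2 + 1) + (1 + 14) = -23*3 + 15 = -46*3/2 + 15 = -69 + 15 = -54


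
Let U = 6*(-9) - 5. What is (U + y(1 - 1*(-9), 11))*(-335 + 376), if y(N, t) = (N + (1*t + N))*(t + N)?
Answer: 24272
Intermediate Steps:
U = -59 (U = -54 - 5 = -59)
y(N, t) = (N + t)*(t + 2*N) (y(N, t) = (N + (t + N))*(N + t) = (N + (N + t))*(N + t) = (t + 2*N)*(N + t) = (N + t)*(t + 2*N))
(U + y(1 - 1*(-9), 11))*(-335 + 376) = (-59 + (11² + 2*(1 - 1*(-9))² + 3*(1 - 1*(-9))*11))*(-335 + 376) = (-59 + (121 + 2*(1 + 9)² + 3*(1 + 9)*11))*41 = (-59 + (121 + 2*10² + 3*10*11))*41 = (-59 + (121 + 2*100 + 330))*41 = (-59 + (121 + 200 + 330))*41 = (-59 + 651)*41 = 592*41 = 24272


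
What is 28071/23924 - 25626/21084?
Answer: -1768955/42034468 ≈ -0.042083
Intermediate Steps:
28071/23924 - 25626/21084 = 28071*(1/23924) - 25626*1/21084 = 28071/23924 - 4271/3514 = -1768955/42034468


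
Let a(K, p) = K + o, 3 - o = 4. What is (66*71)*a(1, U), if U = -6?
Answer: 0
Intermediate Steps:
o = -1 (o = 3 - 1*4 = 3 - 4 = -1)
a(K, p) = -1 + K (a(K, p) = K - 1 = -1 + K)
(66*71)*a(1, U) = (66*71)*(-1 + 1) = 4686*0 = 0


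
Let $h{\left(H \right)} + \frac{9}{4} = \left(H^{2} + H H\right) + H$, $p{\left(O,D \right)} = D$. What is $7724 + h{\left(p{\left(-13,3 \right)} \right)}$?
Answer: $\frac{30971}{4} \approx 7742.8$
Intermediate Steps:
$h{\left(H \right)} = - \frac{9}{4} + H + 2 H^{2}$ ($h{\left(H \right)} = - \frac{9}{4} + \left(\left(H^{2} + H H\right) + H\right) = - \frac{9}{4} + \left(\left(H^{2} + H^{2}\right) + H\right) = - \frac{9}{4} + \left(2 H^{2} + H\right) = - \frac{9}{4} + \left(H + 2 H^{2}\right) = - \frac{9}{4} + H + 2 H^{2}$)
$7724 + h{\left(p{\left(-13,3 \right)} \right)} = 7724 + \left(- \frac{9}{4} + 3 + 2 \cdot 3^{2}\right) = 7724 + \left(- \frac{9}{4} + 3 + 2 \cdot 9\right) = 7724 + \left(- \frac{9}{4} + 3 + 18\right) = 7724 + \frac{75}{4} = \frac{30971}{4}$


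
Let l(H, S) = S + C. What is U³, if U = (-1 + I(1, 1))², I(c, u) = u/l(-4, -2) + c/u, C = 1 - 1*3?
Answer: 1/4096 ≈ 0.00024414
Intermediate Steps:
C = -2 (C = 1 - 3 = -2)
l(H, S) = -2 + S (l(H, S) = S - 2 = -2 + S)
I(c, u) = -u/4 + c/u (I(c, u) = u/(-2 - 2) + c/u = u/(-4) + c/u = u*(-¼) + c/u = -u/4 + c/u)
U = 1/16 (U = (-1 + (-¼*1 + 1/1))² = (-1 + (-¼ + 1*1))² = (-1 + (-¼ + 1))² = (-1 + ¾)² = (-¼)² = 1/16 ≈ 0.062500)
U³ = (1/16)³ = 1/4096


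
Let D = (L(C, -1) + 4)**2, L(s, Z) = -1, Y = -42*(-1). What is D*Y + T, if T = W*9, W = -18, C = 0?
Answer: 216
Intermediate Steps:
Y = 42
T = -162 (T = -18*9 = -162)
D = 9 (D = (-1 + 4)**2 = 3**2 = 9)
D*Y + T = 9*42 - 162 = 378 - 162 = 216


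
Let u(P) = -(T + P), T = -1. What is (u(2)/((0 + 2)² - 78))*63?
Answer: 63/74 ≈ 0.85135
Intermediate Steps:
u(P) = 1 - P (u(P) = -(-1 + P) = 1 - P)
(u(2)/((0 + 2)² - 78))*63 = ((1 - 1*2)/((0 + 2)² - 78))*63 = ((1 - 2)/(2² - 78))*63 = (-1/(4 - 78))*63 = (-1/(-74))*63 = -1/74*(-1)*63 = (1/74)*63 = 63/74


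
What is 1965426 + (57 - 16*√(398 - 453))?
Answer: 1965483 - 16*I*√55 ≈ 1.9655e+6 - 118.66*I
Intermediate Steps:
1965426 + (57 - 16*√(398 - 453)) = 1965426 + (57 - 16*I*√55) = 1965483 - 16*I*√55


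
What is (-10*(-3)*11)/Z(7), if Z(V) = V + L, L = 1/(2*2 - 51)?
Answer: 7755/164 ≈ 47.287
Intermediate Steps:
L = -1/47 (L = 1/(4 - 51) = 1/(-47) = -1/47 ≈ -0.021277)
Z(V) = -1/47 + V (Z(V) = V - 1/47 = -1/47 + V)
(-10*(-3)*11)/Z(7) = (-10*(-3)*11)/(-1/47 + 7) = (30*11)/(328/47) = 330*(47/328) = 7755/164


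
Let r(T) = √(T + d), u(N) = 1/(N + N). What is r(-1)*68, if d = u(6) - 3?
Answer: 34*I*√141/3 ≈ 134.58*I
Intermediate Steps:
u(N) = 1/(2*N)
d = -35/12 (d = (½)/6 - 3 = (½)*(⅙) - 3 = 1/12 - 3 = -35/12 ≈ -2.9167)
r(T) = √(-35/12 + T) (r(T) = √(T - 35/12) = √(-35/12 + T))
r(-1)*68 = (√(-105 + 36*(-1))/6)*68 = (√(-105 - 36)/6)*68 = (√(-141)/6)*68 = ((I*√141)/6)*68 = (I*√141/6)*68 = 34*I*√141/3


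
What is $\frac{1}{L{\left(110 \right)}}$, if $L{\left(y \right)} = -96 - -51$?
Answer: $- \frac{1}{45} \approx -0.022222$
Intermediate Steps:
$L{\left(y \right)} = -45$ ($L{\left(y \right)} = -96 + 51 = -45$)
$\frac{1}{L{\left(110 \right)}} = \frac{1}{-45} = - \frac{1}{45}$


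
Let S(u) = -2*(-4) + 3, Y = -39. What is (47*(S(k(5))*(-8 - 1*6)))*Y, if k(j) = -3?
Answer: 282282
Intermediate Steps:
S(u) = 11 (S(u) = 8 + 3 = 11)
(47*(S(k(5))*(-8 - 1*6)))*Y = (47*(11*(-8 - 1*6)))*(-39) = (47*(11*(-8 - 6)))*(-39) = (47*(11*(-14)))*(-39) = (47*(-154))*(-39) = -7238*(-39) = 282282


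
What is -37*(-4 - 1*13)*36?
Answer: 22644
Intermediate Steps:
-37*(-4 - 1*13)*36 = -37*(-4 - 13)*36 = -37*(-17)*36 = 629*36 = 22644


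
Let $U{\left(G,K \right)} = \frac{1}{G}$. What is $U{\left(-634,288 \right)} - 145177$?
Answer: $- \frac{92042219}{634} \approx -1.4518 \cdot 10^{5}$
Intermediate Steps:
$U{\left(-634,288 \right)} - 145177 = \frac{1}{-634} - 145177 = - \frac{1}{634} - 145177 = - \frac{92042219}{634}$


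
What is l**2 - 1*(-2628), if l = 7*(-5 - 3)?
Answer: 5764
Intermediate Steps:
l = -56 (l = 7*(-8) = -56)
l**2 - 1*(-2628) = (-56)**2 - 1*(-2628) = 3136 + 2628 = 5764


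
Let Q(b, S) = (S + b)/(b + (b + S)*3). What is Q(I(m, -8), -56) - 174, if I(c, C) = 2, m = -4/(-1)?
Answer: -13893/80 ≈ -173.66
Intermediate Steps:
m = 4 (m = -4*(-1) = 4)
Q(b, S) = (S + b)/(3*S + 4*b) (Q(b, S) = (S + b)/(b + (S + b)*3) = (S + b)/(b + (3*S + 3*b)) = (S + b)/(3*S + 4*b))
Q(I(m, -8), -56) - 174 = (-56 + 2)/(3*(-56) + 4*2) - 174 = -54/(-168 + 8) - 174 = -54/(-160) - 174 = -1/160*(-54) - 174 = 27/80 - 174 = -13893/80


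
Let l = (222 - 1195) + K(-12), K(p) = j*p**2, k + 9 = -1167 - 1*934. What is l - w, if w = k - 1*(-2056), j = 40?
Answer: 4841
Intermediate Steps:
k = -2110 (k = -9 + (-1167 - 1*934) = -9 + (-1167 - 934) = -9 - 2101 = -2110)
K(p) = 40*p**2
w = -54 (w = -2110 - 1*(-2056) = -2110 + 2056 = -54)
l = 4787 (l = (222 - 1195) + 40*(-12)**2 = -973 + 40*144 = -973 + 5760 = 4787)
l - w = 4787 - 1*(-54) = 4787 + 54 = 4841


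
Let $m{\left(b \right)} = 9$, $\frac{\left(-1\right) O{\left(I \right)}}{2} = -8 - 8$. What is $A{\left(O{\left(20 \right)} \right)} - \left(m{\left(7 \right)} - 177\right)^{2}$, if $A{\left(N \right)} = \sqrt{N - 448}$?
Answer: $-28224 + 4 i \sqrt{26} \approx -28224.0 + 20.396 i$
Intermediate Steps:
$O{\left(I \right)} = 32$ ($O{\left(I \right)} = - 2 \left(-8 - 8\right) = \left(-2\right) \left(-16\right) = 32$)
$A{\left(N \right)} = \sqrt{-448 + N}$
$A{\left(O{\left(20 \right)} \right)} - \left(m{\left(7 \right)} - 177\right)^{2} = \sqrt{-448 + 32} - \left(9 - 177\right)^{2} = \sqrt{-416} - \left(-168\right)^{2} = 4 i \sqrt{26} - 28224 = -28224 + 4 i \sqrt{26}$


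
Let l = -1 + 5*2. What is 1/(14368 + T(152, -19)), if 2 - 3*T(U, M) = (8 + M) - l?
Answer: 3/43126 ≈ 6.9564e-5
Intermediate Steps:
l = 9 (l = -1 + 10 = 9)
T(U, M) = 1 - M/3 (T(U, M) = ⅔ - ((8 + M) - 1*9)/3 = ⅔ - ((8 + M) - 9)/3 = ⅔ - (-1 + M)/3 = ⅔ + (⅓ - M/3) = 1 - M/3)
1/(14368 + T(152, -19)) = 1/(14368 + (1 - ⅓*(-19))) = 1/(14368 + (1 + 19/3)) = 1/(14368 + 22/3) = 1/(43126/3) = 3/43126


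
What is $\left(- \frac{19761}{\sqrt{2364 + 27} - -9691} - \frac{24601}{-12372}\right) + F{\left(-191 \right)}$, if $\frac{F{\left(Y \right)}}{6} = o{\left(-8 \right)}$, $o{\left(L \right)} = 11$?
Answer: $\frac{38312995874099}{580946374740} + \frac{19761 \sqrt{2391}}{93913090} \approx 65.96$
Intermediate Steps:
$F{\left(Y \right)} = 66$ ($F{\left(Y \right)} = 6 \cdot 11 = 66$)
$\left(- \frac{19761}{\sqrt{2364 + 27} - -9691} - \frac{24601}{-12372}\right) + F{\left(-191 \right)} = \left(- \frac{19761}{\sqrt{2364 + 27} - -9691} - \frac{24601}{-12372}\right) + 66 = \left(- \frac{19761}{\sqrt{2391} + 9691} - - \frac{24601}{12372}\right) + 66 = \left(- \frac{19761}{9691 + \sqrt{2391}} + \frac{24601}{12372}\right) + 66 = \left(\frac{24601}{12372} - \frac{19761}{9691 + \sqrt{2391}}\right) + 66 = \frac{841153}{12372} - \frac{19761}{9691 + \sqrt{2391}}$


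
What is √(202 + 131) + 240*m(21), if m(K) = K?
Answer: 5040 + 3*√37 ≈ 5058.3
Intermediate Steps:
√(202 + 131) + 240*m(21) = √(202 + 131) + 240*21 = √333 + 5040 = 3*√37 + 5040 = 5040 + 3*√37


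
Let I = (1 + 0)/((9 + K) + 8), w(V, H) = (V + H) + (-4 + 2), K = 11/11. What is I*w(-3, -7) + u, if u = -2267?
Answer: -6803/3 ≈ -2267.7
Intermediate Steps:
K = 1 (K = 11*(1/11) = 1)
w(V, H) = -2 + H + V (w(V, H) = (H + V) - 2 = -2 + H + V)
I = 1/18 (I = (1 + 0)/((9 + 1) + 8) = 1/(10 + 8) = 1/18 ≈ 0.055556)
I*w(-3, -7) + u = (-2 - 7 - 3)/18 - 2267 = (1/18)*(-12) - 2267 = -⅔ - 2267 = -6803/3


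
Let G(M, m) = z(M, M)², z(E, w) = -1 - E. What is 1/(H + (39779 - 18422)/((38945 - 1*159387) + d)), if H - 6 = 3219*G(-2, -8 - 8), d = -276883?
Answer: 397325/1281351768 ≈ 0.00031008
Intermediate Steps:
G(M, m) = (-1 - M)²
H = 3225 (H = 6 + 3219*(1 - 2)² = 6 + 3219*(-1)² = 6 + 3219*1 = 6 + 3219 = 3225)
1/(H + (39779 - 18422)/((38945 - 1*159387) + d)) = 1/(3225 + (39779 - 18422)/((38945 - 1*159387) - 276883)) = 1/(3225 + 21357/((38945 - 159387) - 276883)) = 1/(3225 + 21357/(-120442 - 276883)) = 1/(3225 + 21357/(-397325)) = 1/(3225 + 21357*(-1/397325)) = 1/(3225 - 21357/397325) = 1/(1281351768/397325) = 397325/1281351768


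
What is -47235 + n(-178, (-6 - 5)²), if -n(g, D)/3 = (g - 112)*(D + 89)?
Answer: 135465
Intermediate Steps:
n(g, D) = -3*(-112 + g)*(89 + D) (n(g, D) = -3*(g - 112)*(D + 89) = -3*(-112 + g)*(89 + D))
-47235 + n(-178, (-6 - 5)²) = -47235 + (29904 - 267*(-178) + 336*(-6 - 5)² - 3*(-6 - 5)²*(-178)) = -47235 + (29904 + 47526 + 336*(-11)² - 3*(-11)²*(-178)) = -47235 + (29904 + 47526 + 336*121 - 3*121*(-178)) = -47235 + (29904 + 47526 + 40656 + 64614) = -47235 + 182700 = 135465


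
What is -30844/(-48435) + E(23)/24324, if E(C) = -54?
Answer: 124605661/196355490 ≈ 0.63459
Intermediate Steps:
-30844/(-48435) + E(23)/24324 = -30844/(-48435) - 54/24324 = -30844*(-1/48435) - 54*1/24324 = 30844/48435 - 9/4054 = 124605661/196355490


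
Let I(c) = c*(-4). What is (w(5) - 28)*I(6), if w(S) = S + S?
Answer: 432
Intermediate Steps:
w(S) = 2*S
I(c) = -4*c
(w(5) - 28)*I(6) = (2*5 - 28)*(-4*6) = (10 - 28)*(-24) = -18*(-24) = 432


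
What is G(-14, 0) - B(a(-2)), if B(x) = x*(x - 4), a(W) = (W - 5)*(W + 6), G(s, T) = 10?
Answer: -886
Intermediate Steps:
a(W) = (-5 + W)*(6 + W)
B(x) = x*(-4 + x)
G(-14, 0) - B(a(-2)) = 10 - (-30 - 2 + (-2)²)*(-4 + (-30 - 2 + (-2)²)) = 10 - (-30 - 2 + 4)*(-4 + (-30 - 2 + 4)) = 10 - (-28)*(-4 - 28) = 10 - (-28)*(-32) = 10 - 1*896 = 10 - 896 = -886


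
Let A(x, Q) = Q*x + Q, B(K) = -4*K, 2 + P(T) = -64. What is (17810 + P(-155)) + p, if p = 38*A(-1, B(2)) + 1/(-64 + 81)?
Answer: 301649/17 ≈ 17744.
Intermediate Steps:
P(T) = -66 (P(T) = -2 - 64 = -66)
A(x, Q) = Q + Q*x
p = 1/17 (p = 38*((-4*2)*(1 - 1)) + 1/(-64 + 81) = 38*(-8*0) + 1/17 = 38*0 + 1/17 = 0 + 1/17 = 1/17 ≈ 0.058824)
(17810 + P(-155)) + p = (17810 - 66) + 1/17 = 17744 + 1/17 = 301649/17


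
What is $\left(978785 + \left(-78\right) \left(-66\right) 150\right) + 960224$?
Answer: $2711209$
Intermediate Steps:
$\left(978785 + \left(-78\right) \left(-66\right) 150\right) + 960224 = \left(978785 + 5148 \cdot 150\right) + 960224 = \left(978785 + 772200\right) + 960224 = 1750985 + 960224 = 2711209$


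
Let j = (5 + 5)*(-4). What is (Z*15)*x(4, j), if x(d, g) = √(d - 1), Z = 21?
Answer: 315*√3 ≈ 545.60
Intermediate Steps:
j = -40 (j = 10*(-4) = -40)
x(d, g) = √(-1 + d)
(Z*15)*x(4, j) = (21*15)*√(-1 + 4) = 315*√3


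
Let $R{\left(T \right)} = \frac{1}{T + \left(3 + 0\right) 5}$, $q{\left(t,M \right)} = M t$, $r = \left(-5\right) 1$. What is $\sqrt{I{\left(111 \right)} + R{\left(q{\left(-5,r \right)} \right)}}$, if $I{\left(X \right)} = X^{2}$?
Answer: $\frac{\sqrt{4928410}}{20} \approx 111.0$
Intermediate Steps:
$r = -5$
$R{\left(T \right)} = \frac{1}{15 + T}$ ($R{\left(T \right)} = \frac{1}{T + 3 \cdot 5} = \frac{1}{T + 15} = \frac{1}{15 + T}$)
$\sqrt{I{\left(111 \right)} + R{\left(q{\left(-5,r \right)} \right)}} = \sqrt{111^{2} + \frac{1}{15 - -25}} = \sqrt{12321 + \frac{1}{15 + 25}} = \sqrt{12321 + \frac{1}{40}} = \sqrt{\frac{492841}{40}} = \frac{\sqrt{4928410}}{20}$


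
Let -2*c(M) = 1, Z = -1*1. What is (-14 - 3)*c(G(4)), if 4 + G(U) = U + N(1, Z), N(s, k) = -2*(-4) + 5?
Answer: 17/2 ≈ 8.5000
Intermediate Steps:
Z = -1
N(s, k) = 13 (N(s, k) = 8 + 5 = 13)
G(U) = 9 + U (G(U) = -4 + (U + 13) = -4 + (13 + U) = 9 + U)
c(M) = -1/2 (c(M) = -1/2*1 = -1/2)
(-14 - 3)*c(G(4)) = (-14 - 3)*(-1/2) = -17*(-1/2) = 17/2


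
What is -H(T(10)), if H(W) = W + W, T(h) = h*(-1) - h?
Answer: 40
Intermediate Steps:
T(h) = -2*h (T(h) = -h - h = -2*h)
H(W) = 2*W
-H(T(10)) = -2*(-2*10) = -2*(-20) = -1*(-40) = 40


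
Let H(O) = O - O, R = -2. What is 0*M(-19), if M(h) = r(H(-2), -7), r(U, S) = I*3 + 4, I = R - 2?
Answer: 0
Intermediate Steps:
I = -4 (I = -2 - 2 = -4)
H(O) = 0
r(U, S) = -8 (r(U, S) = -4*3 + 4 = -12 + 4 = -8)
M(h) = -8
0*M(-19) = 0*(-8) = 0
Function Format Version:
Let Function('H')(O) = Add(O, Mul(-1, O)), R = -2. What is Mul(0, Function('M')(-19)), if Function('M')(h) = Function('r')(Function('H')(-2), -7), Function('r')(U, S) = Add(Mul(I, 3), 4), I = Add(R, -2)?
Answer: 0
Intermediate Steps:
I = -4 (I = Add(-2, -2) = -4)
Function('H')(O) = 0
Function('r')(U, S) = -8 (Function('r')(U, S) = Add(Mul(-4, 3), 4) = Add(-12, 4) = -8)
Function('M')(h) = -8
Mul(0, Function('M')(-19)) = Mul(0, -8) = 0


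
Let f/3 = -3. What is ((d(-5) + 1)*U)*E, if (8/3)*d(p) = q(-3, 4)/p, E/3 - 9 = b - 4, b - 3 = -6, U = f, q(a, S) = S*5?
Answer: 27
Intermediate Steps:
f = -9 (f = 3*(-3) = -9)
q(a, S) = 5*S
U = -9
b = -3 (b = 3 - 6 = -3)
E = 6 (E = 27 + 3*(-3 - 4) = 27 + 3*(-7) = 27 - 21 = 6)
d(p) = 15/(2*p) (d(p) = 3*((5*4)/p)/8 = 3*(20/p)/8 = 15/(2*p))
((d(-5) + 1)*U)*E = (((15/2)/(-5) + 1)*(-9))*6 = (((15/2)*(-⅕) + 1)*(-9))*6 = ((-3/2 + 1)*(-9))*6 = -½*(-9)*6 = (9/2)*6 = 27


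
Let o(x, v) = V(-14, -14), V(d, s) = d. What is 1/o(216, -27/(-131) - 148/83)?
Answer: -1/14 ≈ -0.071429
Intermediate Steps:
o(x, v) = -14
1/o(216, -27/(-131) - 148/83) = 1/(-14) = -1/14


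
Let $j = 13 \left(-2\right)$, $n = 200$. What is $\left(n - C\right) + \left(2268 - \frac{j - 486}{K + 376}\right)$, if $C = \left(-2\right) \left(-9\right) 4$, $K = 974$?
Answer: $\frac{1617556}{675} \approx 2396.4$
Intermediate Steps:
$j = -26$
$C = 72$ ($C = 18 \cdot 4 = 72$)
$\left(n - C\right) + \left(2268 - \frac{j - 486}{K + 376}\right) = \left(200 - 72\right) + \left(2268 - \frac{-26 - 486}{974 + 376}\right) = \left(200 - 72\right) + \left(2268 - - \frac{512}{1350}\right) = 128 + \left(2268 - \left(-512\right) \frac{1}{1350}\right) = 128 + \left(2268 - - \frac{256}{675}\right) = 128 + \left(2268 + \frac{256}{675}\right) = 128 + \frac{1531156}{675} = \frac{1617556}{675}$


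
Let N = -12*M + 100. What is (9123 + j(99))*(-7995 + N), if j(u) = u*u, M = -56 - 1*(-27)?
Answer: -142819428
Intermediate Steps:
M = -29 (M = -56 + 27 = -29)
N = 448 (N = -12*(-29) + 100 = 348 + 100 = 448)
j(u) = u**2
(9123 + j(99))*(-7995 + N) = (9123 + 99**2)*(-7995 + 448) = (9123 + 9801)*(-7547) = 18924*(-7547) = -142819428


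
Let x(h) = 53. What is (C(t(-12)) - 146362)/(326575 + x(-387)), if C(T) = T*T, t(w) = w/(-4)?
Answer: -146353/326628 ≈ -0.44807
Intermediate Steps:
t(w) = -w/4 (t(w) = w*(-1/4) = -w/4)
C(T) = T**2
(C(t(-12)) - 146362)/(326575 + x(-387)) = ((-1/4*(-12))**2 - 146362)/(326575 + 53) = (3**2 - 146362)/326628 = (9 - 146362)*(1/326628) = -146353*1/326628 = -146353/326628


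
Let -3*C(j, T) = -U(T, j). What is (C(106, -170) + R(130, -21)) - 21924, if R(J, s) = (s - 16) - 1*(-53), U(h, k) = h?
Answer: -65894/3 ≈ -21965.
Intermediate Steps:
C(j, T) = T/3 (C(j, T) = -(-1)*T/3 = T/3)
R(J, s) = 37 + s (R(J, s) = (-16 + s) + 53 = 37 + s)
(C(106, -170) + R(130, -21)) - 21924 = ((1/3)*(-170) + (37 - 21)) - 21924 = (-170/3 + 16) - 21924 = -122/3 - 21924 = -65894/3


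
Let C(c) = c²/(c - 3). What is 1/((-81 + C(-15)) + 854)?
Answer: 2/1521 ≈ 0.0013149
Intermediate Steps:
C(c) = c²/(-3 + c)
1/((-81 + C(-15)) + 854) = 1/((-81 + (-15)²/(-3 - 15)) + 854) = 1/((-81 + 225/(-18)) + 854) = 1/((-81 + 225*(-1/18)) + 854) = 1/((-81 - 25/2) + 854) = 1/(-187/2 + 854) = 1/(1521/2) = 2/1521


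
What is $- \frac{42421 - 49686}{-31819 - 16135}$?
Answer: $- \frac{7265}{47954} \approx -0.1515$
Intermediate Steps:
$- \frac{42421 - 49686}{-31819 - 16135} = - \frac{-7265}{-47954} = - \frac{\left(-7265\right) \left(-1\right)}{47954} = \left(-1\right) \frac{7265}{47954} = - \frac{7265}{47954}$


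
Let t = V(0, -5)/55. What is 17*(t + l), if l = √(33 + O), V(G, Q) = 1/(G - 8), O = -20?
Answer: -17/440 + 17*√13 ≈ 61.256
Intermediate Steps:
V(G, Q) = 1/(-8 + G)
t = -1/440 (t = 1/((-8 + 0)*55) = (1/55)/(-8) = -⅛*1/55 = -1/440 ≈ -0.0022727)
l = √13 (l = √(33 - 20) = √13 ≈ 3.6056)
17*(t + l) = 17*(-1/440 + √13) = -17/440 + 17*√13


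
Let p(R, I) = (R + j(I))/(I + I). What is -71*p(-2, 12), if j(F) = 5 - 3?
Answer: 0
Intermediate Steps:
j(F) = 2
p(R, I) = (2 + R)/(2*I) (p(R, I) = (R + 2)/(I + I) = (2 + R)/((2*I)) = (2 + R)*(1/(2*I)) = (2 + R)/(2*I))
-71*p(-2, 12) = -71*(2 - 2)/(2*12) = -71*0/(2*12) = -71*0 = 0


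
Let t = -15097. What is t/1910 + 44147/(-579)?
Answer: -93061933/1105890 ≈ -84.151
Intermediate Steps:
t/1910 + 44147/(-579) = -15097/1910 + 44147/(-579) = -15097*1/1910 + 44147*(-1/579) = -15097/1910 - 44147/579 = -93061933/1105890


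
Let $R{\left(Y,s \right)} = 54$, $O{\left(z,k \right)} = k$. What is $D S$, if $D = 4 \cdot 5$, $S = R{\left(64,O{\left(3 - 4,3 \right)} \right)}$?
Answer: $1080$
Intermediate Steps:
$S = 54$
$D = 20$
$D S = 20 \cdot 54 = 1080$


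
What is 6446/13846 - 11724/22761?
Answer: -2602183/52524801 ≈ -0.049542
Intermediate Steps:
6446/13846 - 11724/22761 = 6446*(1/13846) - 11724*1/22761 = 3223/6923 - 3908/7587 = -2602183/52524801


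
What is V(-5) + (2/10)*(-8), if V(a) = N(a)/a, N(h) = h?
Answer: -⅗ ≈ -0.60000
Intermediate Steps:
V(a) = 1 (V(a) = a/a = 1)
V(-5) + (2/10)*(-8) = 1 + (2/10)*(-8) = 1 + (2*(⅒))*(-8) = 1 + (⅕)*(-8) = 1 - 8/5 = -⅗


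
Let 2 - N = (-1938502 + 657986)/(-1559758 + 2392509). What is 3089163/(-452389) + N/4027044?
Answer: -246656756277462385/36121375813071598 ≈ -6.8286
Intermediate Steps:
N = 2946018/832751 (N = 2 - (-1938502 + 657986)/(-1559758 + 2392509) = 2 - (-1280516)/832751 = 2 - 1*(-1280516/832751) = 2 + 1280516/832751 = 2946018/832751 ≈ 3.5377)
3089163/(-452389) + N/4027044 = 3089163/(-452389) + (2946018/832751)/4027044 = 3089163*(-1/452389) + (2946018/832751)*(1/4027044) = -441309/64627 + 491003/558920819674 = -246656756277462385/36121375813071598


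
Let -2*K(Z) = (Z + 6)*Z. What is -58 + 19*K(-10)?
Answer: -438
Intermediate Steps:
K(Z) = -Z*(6 + Z)/2 (K(Z) = -(Z + 6)*Z/2 = -(6 + Z)*Z/2 = -Z*(6 + Z)/2)
-58 + 19*K(-10) = -58 + 19*(-½*(-10)*(6 - 10)) = -58 + 19*(-½*(-10)*(-4)) = -58 + 19*(-20) = -58 - 380 = -438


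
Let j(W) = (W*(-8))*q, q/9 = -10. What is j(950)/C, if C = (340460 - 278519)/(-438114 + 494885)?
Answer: 1176708000/1877 ≈ 6.2691e+5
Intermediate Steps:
q = -90 (q = 9*(-10) = -90)
j(W) = 720*W (j(W) = (W*(-8))*(-90) = -8*W*(-90) = 720*W)
C = 5631/5161 (C = 61941/56771 = 61941*(1/56771) = 5631/5161 ≈ 1.0911)
j(950)/C = (720*950)/(5631/5161) = 684000*(5161/5631) = 1176708000/1877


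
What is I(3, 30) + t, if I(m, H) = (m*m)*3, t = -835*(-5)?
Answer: 4202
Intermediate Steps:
t = 4175
I(m, H) = 3*m² (I(m, H) = m²*3 = 3*m²)
I(3, 30) + t = 3*3² + 4175 = 3*9 + 4175 = 27 + 4175 = 4202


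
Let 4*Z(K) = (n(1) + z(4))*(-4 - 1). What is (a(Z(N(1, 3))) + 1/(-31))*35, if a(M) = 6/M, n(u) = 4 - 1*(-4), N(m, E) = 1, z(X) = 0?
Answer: -686/31 ≈ -22.129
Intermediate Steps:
n(u) = 8 (n(u) = 4 + 4 = 8)
Z(K) = -10 (Z(K) = ((8 + 0)*(-4 - 1))/4 = (8*(-5))/4 = (¼)*(-40) = -10)
(a(Z(N(1, 3))) + 1/(-31))*35 = (6/(-10) + 1/(-31))*35 = (6*(-⅒) - 1/31)*35 = (-⅗ - 1/31)*35 = -98/155*35 = -686/31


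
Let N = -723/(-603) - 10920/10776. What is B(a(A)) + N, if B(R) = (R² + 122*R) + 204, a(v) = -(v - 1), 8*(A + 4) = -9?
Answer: 5712119225/5775936 ≈ 988.95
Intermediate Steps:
A = -41/8 (A = -4 + (⅛)*(-9) = -4 - 9/8 = -41/8 ≈ -5.1250)
a(v) = 1 - v (a(v) = -(-1 + v) = 1 - v)
N = 16754/90249 (N = -723*(-1/603) - 10920*1/10776 = 241/201 - 455/449 = 16754/90249 ≈ 0.18564)
B(R) = 204 + R² + 122*R
B(a(A)) + N = (204 + (1 - 1*(-41/8))² + 122*(1 - 1*(-41/8))) + 16754/90249 = (204 + (1 + 41/8)² + 122*(1 + 41/8)) + 16754/90249 = (204 + (49/8)² + 122*(49/8)) + 16754/90249 = (204 + 2401/64 + 2989/4) + 16754/90249 = 63281/64 + 16754/90249 = 5712119225/5775936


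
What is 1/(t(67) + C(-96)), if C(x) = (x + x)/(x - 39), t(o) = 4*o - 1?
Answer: 45/12079 ≈ 0.0037255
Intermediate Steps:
t(o) = -1 + 4*o
C(x) = 2*x/(-39 + x) (C(x) = (2*x)/(-39 + x) = 2*x/(-39 + x))
1/(t(67) + C(-96)) = 1/((-1 + 4*67) + 2*(-96)/(-39 - 96)) = 1/((-1 + 268) + 2*(-96)/(-135)) = 1/(267 + 2*(-96)*(-1/135)) = 1/(267 + 64/45) = 1/(12079/45) = 45/12079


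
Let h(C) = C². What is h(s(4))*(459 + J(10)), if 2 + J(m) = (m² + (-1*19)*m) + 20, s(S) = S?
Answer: 6192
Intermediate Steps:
J(m) = 18 + m² - 19*m (J(m) = -2 + ((m² + (-1*19)*m) + 20) = -2 + ((m² - 19*m) + 20) = -2 + (20 + m² - 19*m) = 18 + m² - 19*m)
h(s(4))*(459 + J(10)) = 4²*(459 + (18 + 10² - 19*10)) = 16*(459 + (18 + 100 - 190)) = 16*(459 - 72) = 16*387 = 6192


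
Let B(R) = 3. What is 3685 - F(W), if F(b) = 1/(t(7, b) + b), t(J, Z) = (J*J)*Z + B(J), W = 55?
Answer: 10144804/2753 ≈ 3685.0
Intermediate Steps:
t(J, Z) = 3 + Z*J**2 (t(J, Z) = (J*J)*Z + 3 = J**2*Z + 3 = Z*J**2 + 3 = 3 + Z*J**2)
F(b) = 1/(3 + 50*b) (F(b) = 1/((3 + b*7**2) + b) = 1/((3 + b*49) + b) = 1/((3 + 49*b) + b) = 1/(3 + 50*b))
3685 - F(W) = 3685 - 1/(3 + 50*55) = 3685 - 1/(3 + 2750) = 3685 - 1/2753 = 10144804/2753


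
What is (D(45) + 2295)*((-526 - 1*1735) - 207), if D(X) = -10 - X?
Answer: -5528320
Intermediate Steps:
(D(45) + 2295)*((-526 - 1*1735) - 207) = ((-10 - 1*45) + 2295)*((-526 - 1*1735) - 207) = ((-10 - 45) + 2295)*((-526 - 1735) - 207) = (-55 + 2295)*(-2261 - 207) = 2240*(-2468) = -5528320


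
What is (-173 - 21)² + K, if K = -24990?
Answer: 12646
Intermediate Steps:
(-173 - 21)² + K = (-173 - 21)² - 24990 = (-194)² - 24990 = 37636 - 24990 = 12646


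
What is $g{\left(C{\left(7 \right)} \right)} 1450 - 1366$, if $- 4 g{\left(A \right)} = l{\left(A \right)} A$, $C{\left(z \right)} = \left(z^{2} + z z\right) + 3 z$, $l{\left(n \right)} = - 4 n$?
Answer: $20532084$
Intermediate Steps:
$C{\left(z \right)} = 2 z^{2} + 3 z$ ($C{\left(z \right)} = \left(z^{2} + z^{2}\right) + 3 z = 2 z^{2} + 3 z$)
$g{\left(A \right)} = A^{2}$ ($g{\left(A \right)} = - \frac{- 4 A A}{4} = - \frac{\left(-4\right) A^{2}}{4} = A^{2}$)
$g{\left(C{\left(7 \right)} \right)} 1450 - 1366 = \left(7 \left(3 + 2 \cdot 7\right)\right)^{2} \cdot 1450 - 1366 = \left(7 \left(3 + 14\right)\right)^{2} \cdot 1450 - 1366 = \left(7 \cdot 17\right)^{2} \cdot 1450 - 1366 = 119^{2} \cdot 1450 - 1366 = 14161 \cdot 1450 - 1366 = 20533450 - 1366 = 20532084$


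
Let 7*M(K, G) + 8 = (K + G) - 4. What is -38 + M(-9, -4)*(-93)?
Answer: 2059/7 ≈ 294.14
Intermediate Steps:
M(K, G) = -12/7 + G/7 + K/7 (M(K, G) = -8/7 + ((K + G) - 4)/7 = -8/7 + ((G + K) - 4)/7 = -8/7 + (-4 + G + K)/7 = -8/7 + (-4/7 + G/7 + K/7) = -12/7 + G/7 + K/7)
-38 + M(-9, -4)*(-93) = -38 + (-12/7 + (⅐)*(-4) + (⅐)*(-9))*(-93) = -38 + (-12/7 - 4/7 - 9/7)*(-93) = -38 - 25/7*(-93) = -38 + 2325/7 = 2059/7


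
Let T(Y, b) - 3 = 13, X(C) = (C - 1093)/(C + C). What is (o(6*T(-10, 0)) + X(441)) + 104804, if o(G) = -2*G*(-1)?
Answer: 46302910/441 ≈ 1.0500e+5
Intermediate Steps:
X(C) = (-1093 + C)/(2*C) (X(C) = (-1093 + C)/((2*C)) = (-1093 + C)*(1/(2*C)) = (-1093 + C)/(2*C))
T(Y, b) = 16 (T(Y, b) = 3 + 13 = 16)
o(G) = 2*G
(o(6*T(-10, 0)) + X(441)) + 104804 = (2*(6*16) + (½)*(-1093 + 441)/441) + 104804 = (2*96 + (½)*(1/441)*(-652)) + 104804 = (192 - 326/441) + 104804 = 84346/441 + 104804 = 46302910/441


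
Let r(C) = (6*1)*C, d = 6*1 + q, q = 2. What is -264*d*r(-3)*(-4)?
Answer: -152064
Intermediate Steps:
d = 8 (d = 6*1 + 2 = 6 + 2 = 8)
r(C) = 6*C
-264*d*r(-3)*(-4) = -264*8*(6*(-3))*(-4) = -264*8*(-18)*(-4) = -(-38016)*(-4) = -264*576 = -152064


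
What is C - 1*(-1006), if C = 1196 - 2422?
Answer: -220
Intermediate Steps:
C = -1226
C - 1*(-1006) = -1226 - 1*(-1006) = -1226 + 1006 = -220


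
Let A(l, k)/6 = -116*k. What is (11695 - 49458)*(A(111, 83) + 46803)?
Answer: 414071295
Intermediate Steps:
A(l, k) = -696*k (A(l, k) = 6*(-116*k) = -696*k)
(11695 - 49458)*(A(111, 83) + 46803) = (11695 - 49458)*(-696*83 + 46803) = -37763*(-57768 + 46803) = -37763*(-10965) = 414071295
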